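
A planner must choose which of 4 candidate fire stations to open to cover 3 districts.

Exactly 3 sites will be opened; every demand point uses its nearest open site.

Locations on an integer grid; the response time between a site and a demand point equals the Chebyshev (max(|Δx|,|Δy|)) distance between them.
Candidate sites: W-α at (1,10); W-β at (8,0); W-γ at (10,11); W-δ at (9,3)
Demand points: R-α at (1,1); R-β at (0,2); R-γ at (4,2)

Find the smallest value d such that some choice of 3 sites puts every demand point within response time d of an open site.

8

Open {W-α, W-β, W-γ}.
  Farthest demand point is R-β at response time 8 (to W-α); all others are ≤ 8.
With {W-α, W-β, W-δ} the worst case is 8.
With {W-α, W-γ, W-δ} the worst case is 8.
No size-3 selection achieves below 8.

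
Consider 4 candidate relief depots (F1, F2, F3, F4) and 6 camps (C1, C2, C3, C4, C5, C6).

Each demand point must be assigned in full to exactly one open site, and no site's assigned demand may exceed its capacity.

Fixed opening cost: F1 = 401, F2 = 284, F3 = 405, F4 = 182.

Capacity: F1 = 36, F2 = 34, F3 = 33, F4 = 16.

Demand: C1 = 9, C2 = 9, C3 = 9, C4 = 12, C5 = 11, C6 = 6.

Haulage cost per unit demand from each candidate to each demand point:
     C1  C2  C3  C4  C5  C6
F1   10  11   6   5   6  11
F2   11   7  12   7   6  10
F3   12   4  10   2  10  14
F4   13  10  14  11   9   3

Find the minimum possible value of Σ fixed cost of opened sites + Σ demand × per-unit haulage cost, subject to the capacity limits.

1064

Open {F2, F3}; cheapest assignment that respects the capacities:
  F2 (cap 34, load 26): C1, C5, C6 — cost 9×11 + 11×6 + 6×10 = 225
  F3 (cap 33, load 30): C2, C3, C4 — cost 9×4 + 9×10 + 12×2 = 150
  Shipping 375, fixed 689 → total 1064.
  Any other capacity-feasible assignment to {F2, F3} ships for at least 375.
Compare {F1, F2}: its best feasible assignment gives total 1078.
Compare {F1, F3}: its best feasible assignment gives total 1142.
Every other set of open sites that can feasibly serve all demand totals ≥ 1078 even under its best assignment. Minimum: 1064.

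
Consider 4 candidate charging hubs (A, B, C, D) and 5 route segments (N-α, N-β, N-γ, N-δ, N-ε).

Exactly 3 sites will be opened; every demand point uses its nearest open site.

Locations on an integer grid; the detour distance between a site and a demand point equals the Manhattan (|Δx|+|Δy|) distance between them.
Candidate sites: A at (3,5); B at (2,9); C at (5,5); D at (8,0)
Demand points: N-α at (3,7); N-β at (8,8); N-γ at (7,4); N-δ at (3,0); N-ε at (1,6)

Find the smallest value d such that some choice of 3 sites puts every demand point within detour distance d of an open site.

6

Open {A, B, C}.
  Farthest demand point is N-β at detour distance 6 (to C); all others are ≤ 6.
With {A, C, D} the worst case is 6.
With {B, C, D} the worst case is 6.
No size-3 selection achieves below 6.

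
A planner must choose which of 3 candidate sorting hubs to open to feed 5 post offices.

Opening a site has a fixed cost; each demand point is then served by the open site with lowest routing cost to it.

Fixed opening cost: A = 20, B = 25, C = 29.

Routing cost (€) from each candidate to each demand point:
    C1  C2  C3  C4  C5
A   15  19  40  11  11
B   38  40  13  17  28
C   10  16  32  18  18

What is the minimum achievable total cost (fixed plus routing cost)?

Open {A, B}: assign each demand point to its cheapest open site.
  C1→A 15, C2→A 19, C3→B 13, C4→A 11, C5→A 11
  routing cost 69, fixed 45 → total 114.
Compare {A}: routing cost 96 + fixed 20 = 116.
Compare {C}: routing cost 94 + fixed 29 = 123.
Compare {B, C}: routing cost 74 + fixed 54 = 128.
All other subsets cost ≥ 116. Minimum total cost: 114.

114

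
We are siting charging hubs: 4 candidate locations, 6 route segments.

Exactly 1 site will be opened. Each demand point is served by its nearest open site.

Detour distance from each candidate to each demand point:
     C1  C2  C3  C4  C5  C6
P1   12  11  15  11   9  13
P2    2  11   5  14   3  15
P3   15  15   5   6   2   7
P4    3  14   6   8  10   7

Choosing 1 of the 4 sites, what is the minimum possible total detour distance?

48

Open {P4}.
  C1→P4 3, C2→P4 14, C3→P4 6, C4→P4 8, C5→P4 10, C6→P4 7  ⇒ total 48.
Compare {P2}: total 50.
Compare {P3}: total 50.
No size-1 selection does better; minimum is 48.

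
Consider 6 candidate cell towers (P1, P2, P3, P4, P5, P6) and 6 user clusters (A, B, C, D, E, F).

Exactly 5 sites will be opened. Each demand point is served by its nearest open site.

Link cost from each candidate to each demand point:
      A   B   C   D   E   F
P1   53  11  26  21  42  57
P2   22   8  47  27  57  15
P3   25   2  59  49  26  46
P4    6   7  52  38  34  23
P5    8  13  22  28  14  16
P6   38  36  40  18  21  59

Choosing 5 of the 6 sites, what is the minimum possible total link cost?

Open {P2, P3, P4, P5, P6}.
  A→P4 6, B→P3 2, C→P5 22, D→P6 18, E→P5 14, F→P2 15  ⇒ total 77.
Compare {P1, P3, P4, P5, P6}: total 78.
Compare {P1, P2, P3, P5, P6}: total 79.
No size-5 selection does better; minimum is 77.

77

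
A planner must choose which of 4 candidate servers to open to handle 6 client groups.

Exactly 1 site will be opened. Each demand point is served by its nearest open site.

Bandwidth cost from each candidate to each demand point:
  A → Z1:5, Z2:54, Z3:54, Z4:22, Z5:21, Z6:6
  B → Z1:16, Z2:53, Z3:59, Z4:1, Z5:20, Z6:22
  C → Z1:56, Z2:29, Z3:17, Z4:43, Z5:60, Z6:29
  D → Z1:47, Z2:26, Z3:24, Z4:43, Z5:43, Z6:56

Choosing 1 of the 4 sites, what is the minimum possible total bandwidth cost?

162

Open {A}.
  Z1→A 5, Z2→A 54, Z3→A 54, Z4→A 22, Z5→A 21, Z6→A 6  ⇒ total 162.
Compare {B}: total 171.
Compare {C}: total 234.
No size-1 selection does better; minimum is 162.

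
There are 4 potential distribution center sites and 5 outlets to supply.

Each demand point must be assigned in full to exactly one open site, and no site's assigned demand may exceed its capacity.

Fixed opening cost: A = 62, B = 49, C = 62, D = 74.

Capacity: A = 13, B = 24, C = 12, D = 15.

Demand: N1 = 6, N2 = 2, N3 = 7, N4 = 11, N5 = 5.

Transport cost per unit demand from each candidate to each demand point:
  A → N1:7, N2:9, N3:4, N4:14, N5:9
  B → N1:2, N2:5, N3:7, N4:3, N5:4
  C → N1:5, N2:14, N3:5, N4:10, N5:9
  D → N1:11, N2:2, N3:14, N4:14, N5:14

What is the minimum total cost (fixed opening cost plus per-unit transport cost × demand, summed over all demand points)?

Open {A, B}; cheapest assignment that respects the capacities:
  A (cap 13, load 7): N3 — cost 7×4 = 28
  B (cap 24, load 24): N1, N2, N4, N5 — cost 6×2 + 2×5 + 11×3 + 5×4 = 75
  Shipping 103, fixed 111 → total 214.
  Any other capacity-feasible assignment to {A, B} ships for at least 103.
Compare {B, C}: its best feasible assignment gives total 221.
Compare {A, B, C}: its best feasible assignment gives total 276.
Every other set of open sites that can feasibly serve all demand totals ≥ 221 even under its best assignment. Minimum: 214.

214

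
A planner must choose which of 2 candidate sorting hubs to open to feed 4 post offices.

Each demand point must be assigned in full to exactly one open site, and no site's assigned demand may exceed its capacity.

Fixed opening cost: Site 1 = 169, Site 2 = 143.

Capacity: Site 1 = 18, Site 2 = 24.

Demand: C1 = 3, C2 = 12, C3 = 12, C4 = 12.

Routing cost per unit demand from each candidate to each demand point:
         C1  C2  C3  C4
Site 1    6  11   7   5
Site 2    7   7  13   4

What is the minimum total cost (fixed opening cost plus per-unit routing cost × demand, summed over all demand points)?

546

Open {Site 1, Site 2}; cheapest assignment that respects the capacities:
  Site 1 (cap 18, load 15): C1, C3 — cost 3×6 + 12×7 = 102
  Site 2 (cap 24, load 24): C2, C4 — cost 12×7 + 12×4 = 132
  Shipping 234, fixed 312 → total 546.
  Any other capacity-feasible assignment to {Site 1, Site 2} ships for at least 234.
Total demand is 39 and no other set of sites has combined capacity ≥ 39, so {Site 1, Site 2} is the only feasible choice of open sites. Minimum: 546.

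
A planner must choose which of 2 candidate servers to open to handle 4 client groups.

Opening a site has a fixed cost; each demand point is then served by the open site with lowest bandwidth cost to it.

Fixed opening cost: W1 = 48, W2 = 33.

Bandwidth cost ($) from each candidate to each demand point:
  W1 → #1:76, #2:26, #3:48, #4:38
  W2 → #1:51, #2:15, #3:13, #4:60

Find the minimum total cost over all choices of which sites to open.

Open {W2}: assign each demand point to its cheapest open site.
  #1→W2 51, #2→W2 15, #3→W2 13, #4→W2 60
  bandwidth cost 139, fixed 33 → total 172.
Compare {W1, W2}: bandwidth cost 117 + fixed 81 = 198.
Compare {W1}: bandwidth cost 188 + fixed 48 = 236.

172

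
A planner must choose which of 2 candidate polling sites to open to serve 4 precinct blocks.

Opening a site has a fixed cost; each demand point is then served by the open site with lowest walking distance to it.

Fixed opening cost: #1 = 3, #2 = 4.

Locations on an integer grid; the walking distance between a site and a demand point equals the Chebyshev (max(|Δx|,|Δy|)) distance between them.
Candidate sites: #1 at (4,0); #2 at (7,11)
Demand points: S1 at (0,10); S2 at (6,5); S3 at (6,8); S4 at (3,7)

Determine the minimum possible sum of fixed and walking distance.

Open {#2}: assign each demand point to its cheapest open site.
  S1→#2 7, S2→#2 6, S3→#2 3, S4→#2 4
  walking distance 20, fixed 4 → total 24.
Compare {#1, #2}: walking distance 19 + fixed 7 = 26.
Compare {#1}: walking distance 30 + fixed 3 = 33.

24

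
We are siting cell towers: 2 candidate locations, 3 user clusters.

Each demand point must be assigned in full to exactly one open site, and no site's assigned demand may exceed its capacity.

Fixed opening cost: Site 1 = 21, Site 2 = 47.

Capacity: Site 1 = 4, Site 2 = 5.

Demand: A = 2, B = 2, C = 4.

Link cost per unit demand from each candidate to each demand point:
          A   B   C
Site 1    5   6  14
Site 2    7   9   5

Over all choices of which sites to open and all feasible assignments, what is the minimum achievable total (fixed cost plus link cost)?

Open {Site 1, Site 2}; cheapest assignment that respects the capacities:
  Site 1 (cap 4, load 4): A, B — cost 2×5 + 2×6 = 22
  Site 2 (cap 5, load 4): C — cost 4×5 = 20
  Shipping 42, fixed 68 → total 110.
  Any other capacity-feasible assignment to {Site 1, Site 2} ships for at least 42.
Total demand is 8 and no other set of sites has combined capacity ≥ 8, so {Site 1, Site 2} is the only feasible choice of open sites. Minimum: 110.

110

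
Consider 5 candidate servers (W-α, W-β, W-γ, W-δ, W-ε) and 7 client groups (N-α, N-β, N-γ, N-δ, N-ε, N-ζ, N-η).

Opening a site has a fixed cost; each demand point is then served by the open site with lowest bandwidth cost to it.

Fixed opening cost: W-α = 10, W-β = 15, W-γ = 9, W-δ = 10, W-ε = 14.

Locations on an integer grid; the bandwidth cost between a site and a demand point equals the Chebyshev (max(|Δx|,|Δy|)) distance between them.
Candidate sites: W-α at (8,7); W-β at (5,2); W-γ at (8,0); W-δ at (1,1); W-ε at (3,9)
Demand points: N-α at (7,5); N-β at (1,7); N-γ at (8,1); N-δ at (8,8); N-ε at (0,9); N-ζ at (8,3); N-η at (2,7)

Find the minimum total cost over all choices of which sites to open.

Open {W-γ, W-ε}: assign each demand point to its cheapest open site.
  N-α→W-ε 4, N-β→W-ε 2, N-γ→W-γ 1, N-δ→W-ε 5, N-ε→W-ε 3, N-ζ→W-γ 3, N-η→W-ε 2
  bandwidth cost 20, fixed 23 → total 43.
Compare {W-α}: bandwidth cost 34 + fixed 10 = 44.
Compare {W-ε}: bandwidth cost 30 + fixed 14 = 44.
Compare {W-α, W-ε}: bandwidth cost 20 + fixed 24 = 44.
All other subsets cost ≥ 44. Minimum total cost: 43.

43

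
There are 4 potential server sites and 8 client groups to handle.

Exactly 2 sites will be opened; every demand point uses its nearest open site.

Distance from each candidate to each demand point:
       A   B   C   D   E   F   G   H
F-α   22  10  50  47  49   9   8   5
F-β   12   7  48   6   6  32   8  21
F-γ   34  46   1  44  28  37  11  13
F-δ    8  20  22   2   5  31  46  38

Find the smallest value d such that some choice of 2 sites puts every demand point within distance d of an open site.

Open {F-α, F-δ}.
  Farthest demand point is C at distance 22 (to F-δ); all others are ≤ 22.
With {F-β, F-δ} the worst case is 31.
With {F-γ, F-δ} the worst case is 31.
No size-2 selection achieves below 22.

22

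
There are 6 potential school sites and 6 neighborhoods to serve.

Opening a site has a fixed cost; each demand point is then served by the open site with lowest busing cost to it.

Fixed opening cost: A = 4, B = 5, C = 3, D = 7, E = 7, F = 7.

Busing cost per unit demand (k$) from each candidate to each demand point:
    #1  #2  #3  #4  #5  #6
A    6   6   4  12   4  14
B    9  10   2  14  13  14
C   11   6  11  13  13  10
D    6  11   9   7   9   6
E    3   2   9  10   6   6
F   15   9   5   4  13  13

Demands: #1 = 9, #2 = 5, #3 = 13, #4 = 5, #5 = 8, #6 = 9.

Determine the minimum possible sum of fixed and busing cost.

192

Open {A, B, E, F}: assign each demand point to its cheapest open site.
  #1→E 9×3=27, #2→E 5×2=10, #3→B 13×2=26, #4→F 5×4=20, #5→A 8×4=32, #6→E 9×6=54
  busing cost 169, fixed 23 → total 192.
Compare {A, B, C, E, F}: busing cost 169 + fixed 26 = 195.
Compare {A, B, D, E, F}: busing cost 169 + fixed 30 = 199.
Compare {A, B, C, D, E, F}: busing cost 169 + fixed 33 = 202.
All other subsets cost ≥ 195. Minimum total cost: 192.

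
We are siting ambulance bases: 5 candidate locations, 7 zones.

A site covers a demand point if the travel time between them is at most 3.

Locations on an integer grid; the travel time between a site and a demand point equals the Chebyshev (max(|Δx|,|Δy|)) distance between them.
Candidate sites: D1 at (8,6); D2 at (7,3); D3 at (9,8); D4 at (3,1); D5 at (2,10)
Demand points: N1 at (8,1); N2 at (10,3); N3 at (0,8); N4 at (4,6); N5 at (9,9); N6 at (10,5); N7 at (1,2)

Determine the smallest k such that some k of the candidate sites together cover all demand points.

Coverage sets (demand points within 3 of each site):
  D1: {N2, N5, N6}
  D2: {N1, N2, N4, N6}
  D3: {N5, N6}
  D4: {N7}
  D5: {N3}
No 3 sites suffice: every size-3 union leaves at least one demand point uncovered.
But {D1, D2, D4, D5} covers everything, so the minimum is 4.

4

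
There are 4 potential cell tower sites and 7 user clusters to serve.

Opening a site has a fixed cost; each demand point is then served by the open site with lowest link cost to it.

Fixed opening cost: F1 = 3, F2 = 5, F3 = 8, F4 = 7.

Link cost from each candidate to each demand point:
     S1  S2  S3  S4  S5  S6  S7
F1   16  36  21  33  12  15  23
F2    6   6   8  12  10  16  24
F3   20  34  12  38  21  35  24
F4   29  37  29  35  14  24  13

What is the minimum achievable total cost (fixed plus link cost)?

83

Open {F2, F4}: assign each demand point to its cheapest open site.
  S1→F2 6, S2→F2 6, S3→F2 8, S4→F2 12, S5→F2 10, S6→F2 16, S7→F4 13
  link cost 71, fixed 12 → total 83.
Compare {F1, F2, F4}: link cost 70 + fixed 15 = 85.
Compare {F2}: link cost 82 + fixed 5 = 87.
Compare {F1, F2}: link cost 80 + fixed 8 = 88.
All other subsets cost ≥ 85. Minimum total cost: 83.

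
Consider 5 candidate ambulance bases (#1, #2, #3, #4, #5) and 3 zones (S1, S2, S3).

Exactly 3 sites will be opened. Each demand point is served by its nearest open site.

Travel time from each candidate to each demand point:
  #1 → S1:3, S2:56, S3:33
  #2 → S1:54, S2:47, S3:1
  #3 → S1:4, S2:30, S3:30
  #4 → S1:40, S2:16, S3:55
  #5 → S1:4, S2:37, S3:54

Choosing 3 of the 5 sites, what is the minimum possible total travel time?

Open {#1, #2, #4}.
  S1→#1 3, S2→#4 16, S3→#2 1  ⇒ total 20.
Compare {#2, #3, #4}: total 21.
Compare {#2, #4, #5}: total 21.
No size-3 selection does better; minimum is 20.

20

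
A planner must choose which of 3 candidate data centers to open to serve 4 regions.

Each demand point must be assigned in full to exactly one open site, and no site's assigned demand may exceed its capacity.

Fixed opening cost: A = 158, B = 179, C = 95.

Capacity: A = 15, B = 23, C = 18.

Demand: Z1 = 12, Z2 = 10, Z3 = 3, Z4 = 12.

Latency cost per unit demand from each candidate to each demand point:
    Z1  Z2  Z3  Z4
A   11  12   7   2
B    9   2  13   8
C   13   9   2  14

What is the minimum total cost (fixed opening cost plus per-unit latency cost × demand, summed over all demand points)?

Open {A, B}; cheapest assignment that respects the capacities:
  A (cap 15, load 15): Z3, Z4 — cost 3×7 + 12×2 = 45
  B (cap 23, load 22): Z1, Z2 — cost 12×9 + 10×2 = 128
  Shipping 173, fixed 337 → total 510.
  Any other capacity-feasible assignment to {A, B} ships for at least 173.
Compare {B, C}: its best feasible assignment gives total 552.
Compare {A, B, C}: its best feasible assignment gives total 590.
Every other set of open sites that can feasibly serve all demand totals ≥ 552 even under its best assignment. Minimum: 510.

510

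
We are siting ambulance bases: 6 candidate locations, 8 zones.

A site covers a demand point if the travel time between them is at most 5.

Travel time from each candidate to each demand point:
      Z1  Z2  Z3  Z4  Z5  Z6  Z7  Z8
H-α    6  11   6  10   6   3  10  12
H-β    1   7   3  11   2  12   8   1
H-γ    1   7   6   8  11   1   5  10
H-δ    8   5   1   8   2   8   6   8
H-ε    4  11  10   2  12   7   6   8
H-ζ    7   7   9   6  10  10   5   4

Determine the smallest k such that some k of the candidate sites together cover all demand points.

4

Coverage sets (demand points within 5 of each site):
  H-α: {Z6}
  H-β: {Z1, Z3, Z5, Z8}
  H-γ: {Z1, Z6, Z7}
  H-δ: {Z2, Z3, Z5}
  H-ε: {Z1, Z4}
  H-ζ: {Z7, Z8}
No 3 sites suffice: every size-3 union leaves at least one demand point uncovered.
But {H-α, H-δ, H-ε, H-ζ} covers everything, so the minimum is 4.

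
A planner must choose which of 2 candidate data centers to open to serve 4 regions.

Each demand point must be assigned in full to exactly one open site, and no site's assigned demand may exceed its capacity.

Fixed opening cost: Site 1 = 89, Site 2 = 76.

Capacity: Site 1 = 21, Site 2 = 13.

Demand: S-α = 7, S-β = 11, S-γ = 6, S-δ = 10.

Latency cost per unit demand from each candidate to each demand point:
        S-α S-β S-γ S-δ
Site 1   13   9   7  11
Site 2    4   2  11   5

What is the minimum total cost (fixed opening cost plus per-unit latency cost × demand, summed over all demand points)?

468

Open {Site 1, Site 2}; cheapest assignment that respects the capacities:
  Site 1 (cap 21, load 21): S-β, S-δ — cost 11×9 + 10×11 = 209
  Site 2 (cap 13, load 13): S-α, S-γ — cost 7×4 + 6×11 = 94
  Shipping 303, fixed 165 → total 468.
  Any other capacity-feasible assignment to {Site 1, Site 2} ships for at least 303.
Total demand is 34 and no other set of sites has combined capacity ≥ 34, so {Site 1, Site 2} is the only feasible choice of open sites. Minimum: 468.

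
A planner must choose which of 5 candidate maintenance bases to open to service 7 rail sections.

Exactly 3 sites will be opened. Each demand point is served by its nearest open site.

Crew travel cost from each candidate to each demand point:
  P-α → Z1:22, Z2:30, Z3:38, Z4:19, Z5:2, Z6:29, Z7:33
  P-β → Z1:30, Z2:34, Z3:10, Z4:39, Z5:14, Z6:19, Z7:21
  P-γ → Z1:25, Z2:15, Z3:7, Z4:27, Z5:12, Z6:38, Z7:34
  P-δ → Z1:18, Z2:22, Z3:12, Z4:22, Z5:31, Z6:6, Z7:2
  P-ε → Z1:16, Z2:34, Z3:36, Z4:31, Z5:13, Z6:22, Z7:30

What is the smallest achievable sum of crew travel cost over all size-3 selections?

Open {P-α, P-γ, P-δ}.
  Z1→P-δ 18, Z2→P-γ 15, Z3→P-γ 7, Z4→P-α 19, Z5→P-α 2, Z6→P-δ 6, Z7→P-δ 2  ⇒ total 69.
Compare {P-α, P-β, P-δ}: total 79.
Compare {P-α, P-δ, P-ε}: total 79.
No size-3 selection does better; minimum is 69.

69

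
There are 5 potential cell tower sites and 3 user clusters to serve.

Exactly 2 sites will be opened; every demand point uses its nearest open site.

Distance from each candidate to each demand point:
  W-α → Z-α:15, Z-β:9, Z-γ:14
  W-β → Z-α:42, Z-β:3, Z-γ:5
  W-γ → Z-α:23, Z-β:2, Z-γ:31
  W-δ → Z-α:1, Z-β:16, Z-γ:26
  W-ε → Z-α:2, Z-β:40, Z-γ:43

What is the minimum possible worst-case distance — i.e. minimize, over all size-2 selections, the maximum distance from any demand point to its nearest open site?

Open {W-β, W-δ}.
  Farthest demand point is Z-γ at distance 5 (to W-β); all others are ≤ 5.
With {W-β, W-ε} the worst case is 5.
With {W-α, W-δ} the worst case is 14.
No size-2 selection achieves below 5.

5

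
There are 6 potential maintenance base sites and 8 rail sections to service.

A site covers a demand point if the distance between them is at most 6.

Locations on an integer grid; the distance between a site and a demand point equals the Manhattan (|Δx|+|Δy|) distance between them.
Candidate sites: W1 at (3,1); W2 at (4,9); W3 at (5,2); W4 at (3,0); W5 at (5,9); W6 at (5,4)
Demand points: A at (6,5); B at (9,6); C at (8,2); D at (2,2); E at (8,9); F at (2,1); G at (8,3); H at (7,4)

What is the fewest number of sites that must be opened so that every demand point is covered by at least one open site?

Coverage sets (demand points within 6 of each site):
  W1: {C, D, F}
  W2: {A, E}
  W3: {A, C, D, F, G, H}
  W4: {D, F}
  W5: {A, E}
  W6: {A, B, C, D, F, G, H}
No single site covers all 8 demand points.
But {W2, W6} covers everything, so the minimum is 2.

2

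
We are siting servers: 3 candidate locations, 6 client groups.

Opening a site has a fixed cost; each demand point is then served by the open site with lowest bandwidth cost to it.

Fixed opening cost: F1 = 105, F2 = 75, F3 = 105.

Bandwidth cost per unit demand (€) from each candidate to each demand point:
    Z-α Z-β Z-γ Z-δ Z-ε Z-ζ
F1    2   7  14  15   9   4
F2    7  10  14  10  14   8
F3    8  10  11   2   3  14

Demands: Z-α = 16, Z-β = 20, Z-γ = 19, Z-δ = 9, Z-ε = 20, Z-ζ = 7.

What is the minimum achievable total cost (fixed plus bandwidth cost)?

697

Open {F1, F3}: assign each demand point to its cheapest open site.
  Z-α→F1 16×2=32, Z-β→F1 20×7=140, Z-γ→F3 19×11=209, Z-δ→F3 9×2=18, Z-ε→F3 20×3=60, Z-ζ→F1 7×4=28
  bandwidth cost 487, fixed 210 → total 697.
Compare {F1, F2, F3}: bandwidth cost 487 + fixed 285 = 772.
Compare {F3}: bandwidth cost 713 + fixed 105 = 818.
Compare {F2, F3}: bandwidth cost 655 + fixed 180 = 835.
All other subsets cost ≥ 772. Minimum total cost: 697.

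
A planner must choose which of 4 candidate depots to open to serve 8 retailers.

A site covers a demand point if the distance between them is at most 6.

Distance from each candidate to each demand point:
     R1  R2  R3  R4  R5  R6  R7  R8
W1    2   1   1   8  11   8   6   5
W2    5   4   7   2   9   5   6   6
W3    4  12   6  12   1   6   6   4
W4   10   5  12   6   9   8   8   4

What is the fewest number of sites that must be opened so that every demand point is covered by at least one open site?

Coverage sets (demand points within 6 of each site):
  W1: {R1, R2, R3, R7, R8}
  W2: {R1, R2, R4, R6, R7, R8}
  W3: {R1, R3, R5, R6, R7, R8}
  W4: {R2, R4, R8}
No single site covers all 8 demand points.
But {W2, W3} covers everything, so the minimum is 2.

2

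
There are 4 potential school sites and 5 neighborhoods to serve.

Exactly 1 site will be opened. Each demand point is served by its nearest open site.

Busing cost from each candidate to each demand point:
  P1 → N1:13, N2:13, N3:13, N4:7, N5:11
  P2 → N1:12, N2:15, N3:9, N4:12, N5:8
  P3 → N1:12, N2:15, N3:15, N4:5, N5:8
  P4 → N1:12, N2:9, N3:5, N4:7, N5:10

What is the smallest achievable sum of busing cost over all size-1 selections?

43

Open {P4}.
  N1→P4 12, N2→P4 9, N3→P4 5, N4→P4 7, N5→P4 10  ⇒ total 43.
Compare {P3}: total 55.
Compare {P2}: total 56.
No size-1 selection does better; minimum is 43.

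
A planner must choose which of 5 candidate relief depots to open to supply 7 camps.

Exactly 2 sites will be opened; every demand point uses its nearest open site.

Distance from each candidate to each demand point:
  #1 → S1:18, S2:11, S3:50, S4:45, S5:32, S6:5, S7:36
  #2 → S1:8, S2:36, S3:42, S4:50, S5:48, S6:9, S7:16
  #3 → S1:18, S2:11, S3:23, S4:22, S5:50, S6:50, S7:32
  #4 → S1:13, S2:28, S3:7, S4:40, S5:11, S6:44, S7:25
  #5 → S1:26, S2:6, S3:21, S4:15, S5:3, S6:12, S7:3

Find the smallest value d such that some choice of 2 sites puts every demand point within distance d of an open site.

15

Open {#4, #5}.
  Farthest demand point is S4 at distance 15 (to #5); all others are ≤ 15.
With {#1, #5} the worst case is 21.
With {#2, #5} the worst case is 21.
No size-2 selection achieves below 15.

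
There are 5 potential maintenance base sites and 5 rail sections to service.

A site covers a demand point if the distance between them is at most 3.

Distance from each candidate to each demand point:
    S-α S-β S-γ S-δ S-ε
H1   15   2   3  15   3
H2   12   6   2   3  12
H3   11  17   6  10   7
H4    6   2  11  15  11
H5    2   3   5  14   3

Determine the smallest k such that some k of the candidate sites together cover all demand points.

Coverage sets (demand points within 3 of each site):
  H1: {S-β, S-γ, S-ε}
  H2: {S-γ, S-δ}
  H3: {}
  H4: {S-β}
  H5: {S-α, S-β, S-ε}
No single site covers all 5 demand points.
But {H2, H5} covers everything, so the minimum is 2.

2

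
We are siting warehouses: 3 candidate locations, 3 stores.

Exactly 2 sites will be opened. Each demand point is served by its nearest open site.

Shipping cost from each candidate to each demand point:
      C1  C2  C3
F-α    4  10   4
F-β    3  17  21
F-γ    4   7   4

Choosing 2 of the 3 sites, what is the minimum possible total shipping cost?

14

Open {F-β, F-γ}.
  C1→F-β 3, C2→F-γ 7, C3→F-γ 4  ⇒ total 14.
Compare {F-α, F-γ}: total 15.
Compare {F-α, F-β}: total 17.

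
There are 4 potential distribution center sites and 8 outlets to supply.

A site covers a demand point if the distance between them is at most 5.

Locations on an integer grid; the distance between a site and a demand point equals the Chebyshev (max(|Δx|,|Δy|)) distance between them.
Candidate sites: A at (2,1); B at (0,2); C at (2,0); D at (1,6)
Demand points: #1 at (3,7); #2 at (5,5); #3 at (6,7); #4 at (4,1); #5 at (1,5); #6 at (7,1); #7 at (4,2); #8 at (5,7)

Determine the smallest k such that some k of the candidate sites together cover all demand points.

2

Coverage sets (demand points within 5 of each site):
  A: {#2, #4, #5, #6, #7}
  B: {#1, #2, #4, #5, #7, #8}
  C: {#2, #4, #5, #6, #7}
  D: {#1, #2, #3, #4, #5, #7, #8}
No single site covers all 8 demand points.
But {A, D} covers everything, so the minimum is 2.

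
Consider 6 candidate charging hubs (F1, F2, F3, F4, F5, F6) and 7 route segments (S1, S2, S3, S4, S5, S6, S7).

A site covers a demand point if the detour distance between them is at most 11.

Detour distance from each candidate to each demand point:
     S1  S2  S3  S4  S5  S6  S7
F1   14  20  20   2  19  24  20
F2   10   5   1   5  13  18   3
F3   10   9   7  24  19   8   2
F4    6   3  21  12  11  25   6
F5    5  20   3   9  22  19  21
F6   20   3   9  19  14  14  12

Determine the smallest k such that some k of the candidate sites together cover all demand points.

Coverage sets (demand points within 11 of each site):
  F1: {S4}
  F2: {S1, S2, S3, S4, S7}
  F3: {S1, S2, S3, S6, S7}
  F4: {S1, S2, S5, S7}
  F5: {S1, S3, S4}
  F6: {S2, S3}
No 2 sites suffice: every size-2 union leaves at least one demand point uncovered.
But {F1, F3, F4} covers everything, so the minimum is 3.

3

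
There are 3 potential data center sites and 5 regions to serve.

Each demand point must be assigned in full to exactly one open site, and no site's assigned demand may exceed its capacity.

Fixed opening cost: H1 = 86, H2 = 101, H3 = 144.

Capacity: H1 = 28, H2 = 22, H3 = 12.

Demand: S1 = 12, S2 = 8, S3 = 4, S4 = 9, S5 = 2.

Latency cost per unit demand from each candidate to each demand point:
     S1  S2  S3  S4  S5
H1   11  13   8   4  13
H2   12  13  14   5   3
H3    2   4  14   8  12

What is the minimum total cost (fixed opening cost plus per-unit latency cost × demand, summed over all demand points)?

Open {H1, H3}; cheapest assignment that respects the capacities:
  H1 (cap 28, load 23): S2, S3, S4, S5 — cost 8×13 + 4×8 + 9×4 + 2×13 = 198
  H3 (cap 12, load 12): S1 — cost 12×2 = 24
  Shipping 222, fixed 230 → total 452.
  Any other capacity-feasible assignment to {H1, H3} ships for at least 222.
Compare {H1, H2}: its best feasible assignment gives total 497.
Compare {H1, H2, H3}: its best feasible assignment gives total 533.
Every other set of open sites that can feasibly serve all demand totals ≥ 497 even under its best assignment. Minimum: 452.

452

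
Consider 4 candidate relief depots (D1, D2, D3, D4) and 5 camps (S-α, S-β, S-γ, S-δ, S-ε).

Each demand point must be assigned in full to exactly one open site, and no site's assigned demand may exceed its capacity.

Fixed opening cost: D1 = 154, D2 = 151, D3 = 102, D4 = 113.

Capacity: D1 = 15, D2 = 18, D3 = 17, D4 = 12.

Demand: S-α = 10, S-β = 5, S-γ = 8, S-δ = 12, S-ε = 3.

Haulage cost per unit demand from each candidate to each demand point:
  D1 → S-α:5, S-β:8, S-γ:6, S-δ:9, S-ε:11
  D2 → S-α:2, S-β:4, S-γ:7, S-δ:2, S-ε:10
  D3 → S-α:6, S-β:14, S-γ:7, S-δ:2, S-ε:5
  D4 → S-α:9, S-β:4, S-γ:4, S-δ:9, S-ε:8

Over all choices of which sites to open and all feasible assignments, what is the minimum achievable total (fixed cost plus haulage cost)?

477

Open {D2, D3, D4}; cheapest assignment that respects the capacities:
  D2 (cap 18, load 15): S-α, S-β — cost 10×2 + 5×4 = 40
  D3 (cap 17, load 15): S-δ, S-ε — cost 12×2 + 3×5 = 39
  D4 (cap 12, load 8): S-γ — cost 8×4 = 32
  Shipping 111, fixed 366 → total 477.
  Any other capacity-feasible assignment to {D2, D3, D4} ships for at least 111.
Compare {D1, D3, D4}: its best feasible assignment gives total 530.
Compare {D1, D2, D3}: its best feasible assignment gives total 534.
Every other set of open sites that can feasibly serve all demand totals ≥ 530 even under its best assignment. Minimum: 477.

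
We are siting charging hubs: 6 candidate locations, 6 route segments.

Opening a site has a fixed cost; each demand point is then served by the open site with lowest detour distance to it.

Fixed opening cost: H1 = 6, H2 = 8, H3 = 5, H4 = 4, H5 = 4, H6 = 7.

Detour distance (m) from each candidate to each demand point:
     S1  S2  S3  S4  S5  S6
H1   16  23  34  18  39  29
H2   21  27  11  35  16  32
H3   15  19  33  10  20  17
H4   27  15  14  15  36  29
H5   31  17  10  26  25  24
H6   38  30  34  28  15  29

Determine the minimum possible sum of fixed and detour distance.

98

Open {H3, H5}: assign each demand point to its cheapest open site.
  S1→H3 15, S2→H5 17, S3→H5 10, S4→H3 10, S5→H3 20, S6→H3 17
  detour distance 89, fixed 9 → total 98.
Compare {H3, H4}: detour distance 91 + fixed 9 = 100.
Compare {H3, H4, H5}: detour distance 87 + fixed 13 = 100.
Compare {H3, H5, H6}: detour distance 84 + fixed 16 = 100.
All other subsets cost ≥ 100. Minimum total cost: 98.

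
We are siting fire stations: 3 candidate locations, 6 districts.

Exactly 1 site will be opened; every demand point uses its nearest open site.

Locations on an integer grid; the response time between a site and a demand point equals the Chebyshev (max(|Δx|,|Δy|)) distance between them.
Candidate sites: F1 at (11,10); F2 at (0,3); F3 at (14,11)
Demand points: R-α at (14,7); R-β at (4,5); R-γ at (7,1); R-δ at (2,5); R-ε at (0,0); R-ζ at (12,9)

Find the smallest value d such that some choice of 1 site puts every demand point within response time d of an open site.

Open {F1}.
  Farthest demand point is R-ε at response time 11 (to F1); all others are ≤ 11.
With {F2} the worst case is 14.
With {F3} the worst case is 14.
No size-1 selection achieves below 11.

11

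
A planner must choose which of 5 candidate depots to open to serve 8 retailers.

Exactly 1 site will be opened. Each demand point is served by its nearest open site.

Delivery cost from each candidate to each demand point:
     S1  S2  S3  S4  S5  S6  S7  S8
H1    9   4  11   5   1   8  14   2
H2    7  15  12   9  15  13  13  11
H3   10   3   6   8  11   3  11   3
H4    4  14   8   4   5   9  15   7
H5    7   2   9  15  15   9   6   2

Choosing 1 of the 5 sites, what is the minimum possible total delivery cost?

Open {H1}.
  S1→H1 9, S2→H1 4, S3→H1 11, S4→H1 5, S5→H1 1, S6→H1 8, S7→H1 14, S8→H1 2  ⇒ total 54.
Compare {H3}: total 55.
Compare {H5}: total 65.
No size-1 selection does better; minimum is 54.

54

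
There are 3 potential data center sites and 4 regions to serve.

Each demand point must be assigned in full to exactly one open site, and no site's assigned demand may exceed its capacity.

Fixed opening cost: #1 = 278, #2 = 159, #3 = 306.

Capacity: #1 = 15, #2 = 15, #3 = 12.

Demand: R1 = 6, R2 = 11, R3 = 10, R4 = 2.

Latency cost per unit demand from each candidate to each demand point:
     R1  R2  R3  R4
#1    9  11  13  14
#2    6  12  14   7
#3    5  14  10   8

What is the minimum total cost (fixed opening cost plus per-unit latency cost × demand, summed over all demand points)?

1014

Open {#1, #2, #3}; cheapest assignment that respects the capacities:
  #1 (cap 15, load 11): R2 — cost 11×11 = 121
  #2 (cap 15, load 8): R1, R4 — cost 6×6 + 2×7 = 50
  #3 (cap 12, load 10): R3 — cost 10×10 = 100
  Shipping 271, fixed 743 → total 1014.
  Any other capacity-feasible assignment to {#1, #2, #3} ships for at least 271.
Total demand is 29; every other set of sites either has combined capacity below 29 or cannot fit the demands without splitting one across sites, so {#1, #2, #3} is the only feasible choice of open sites. Minimum: 1014.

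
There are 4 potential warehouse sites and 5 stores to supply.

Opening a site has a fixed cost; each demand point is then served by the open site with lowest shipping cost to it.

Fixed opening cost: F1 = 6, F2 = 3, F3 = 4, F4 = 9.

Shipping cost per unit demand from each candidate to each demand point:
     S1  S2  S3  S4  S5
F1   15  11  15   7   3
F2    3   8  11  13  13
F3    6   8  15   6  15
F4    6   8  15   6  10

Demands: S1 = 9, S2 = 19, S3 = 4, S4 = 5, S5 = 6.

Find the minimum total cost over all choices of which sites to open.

284

Open {F1, F2, F3}: assign each demand point to its cheapest open site.
  S1→F2 9×3=27, S2→F2 19×8=152, S3→F2 4×11=44, S4→F3 5×6=30, S5→F1 6×3=18
  shipping cost 271, fixed 13 → total 284.
Compare {F1, F2}: shipping cost 276 + fixed 9 = 285.
Compare {F1, F2, F4}: shipping cost 271 + fixed 18 = 289.
Compare {F1, F2, F3, F4}: shipping cost 271 + fixed 22 = 293.
All other subsets cost ≥ 285. Minimum total cost: 284.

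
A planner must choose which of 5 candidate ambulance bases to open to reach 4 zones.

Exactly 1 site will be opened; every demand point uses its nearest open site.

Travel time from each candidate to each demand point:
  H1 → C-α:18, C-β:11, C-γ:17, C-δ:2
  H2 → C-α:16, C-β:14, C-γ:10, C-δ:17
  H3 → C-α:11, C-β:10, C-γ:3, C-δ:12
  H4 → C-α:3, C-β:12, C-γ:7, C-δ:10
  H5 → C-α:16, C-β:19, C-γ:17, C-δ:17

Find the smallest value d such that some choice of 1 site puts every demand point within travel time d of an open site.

12

Open {H3}.
  Farthest demand point is C-δ at travel time 12 (to H3); all others are ≤ 12.
With {H4} the worst case is 12.
With {H2} the worst case is 17.
No size-1 selection achieves below 12.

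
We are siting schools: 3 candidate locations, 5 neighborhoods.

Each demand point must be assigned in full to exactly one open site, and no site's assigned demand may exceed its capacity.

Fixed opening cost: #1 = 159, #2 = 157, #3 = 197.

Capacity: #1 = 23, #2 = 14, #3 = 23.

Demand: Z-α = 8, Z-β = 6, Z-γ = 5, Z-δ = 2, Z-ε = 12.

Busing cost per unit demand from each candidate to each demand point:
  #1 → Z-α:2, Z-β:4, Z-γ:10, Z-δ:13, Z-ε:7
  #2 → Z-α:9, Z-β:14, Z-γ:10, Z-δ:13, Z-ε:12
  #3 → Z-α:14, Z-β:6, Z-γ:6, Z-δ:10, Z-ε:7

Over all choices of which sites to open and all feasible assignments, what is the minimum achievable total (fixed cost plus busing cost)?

Open {#1, #3}; cheapest assignment that respects the capacities:
  #1 (cap 23, load 14): Z-α, Z-β — cost 8×2 + 6×4 = 40
  #3 (cap 23, load 19): Z-γ, Z-δ, Z-ε — cost 5×6 + 2×10 + 12×7 = 134
  Shipping 174, fixed 356 → total 530.
  Any other capacity-feasible assignment to {#1, #3} ships for at least 174.
Compare {#1, #2}: its best feasible assignment gives total 572.
Compare {#2, #3}: its best feasible assignment gives total 602.
Every other set of open sites that can feasibly serve all demand totals ≥ 572 even under its best assignment. Minimum: 530.

530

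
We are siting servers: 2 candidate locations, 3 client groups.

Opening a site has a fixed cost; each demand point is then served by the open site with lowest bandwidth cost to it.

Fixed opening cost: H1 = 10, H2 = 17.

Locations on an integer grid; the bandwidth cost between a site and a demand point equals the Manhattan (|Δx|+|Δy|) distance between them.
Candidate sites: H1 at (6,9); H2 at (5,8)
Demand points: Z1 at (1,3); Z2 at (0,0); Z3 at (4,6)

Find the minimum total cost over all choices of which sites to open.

41

Open {H1}: assign each demand point to its cheapest open site.
  Z1→H1 11, Z2→H1 15, Z3→H1 5
  bandwidth cost 31, fixed 10 → total 41.
Compare {H2}: bandwidth cost 25 + fixed 17 = 42.
Compare {H1, H2}: bandwidth cost 25 + fixed 27 = 52.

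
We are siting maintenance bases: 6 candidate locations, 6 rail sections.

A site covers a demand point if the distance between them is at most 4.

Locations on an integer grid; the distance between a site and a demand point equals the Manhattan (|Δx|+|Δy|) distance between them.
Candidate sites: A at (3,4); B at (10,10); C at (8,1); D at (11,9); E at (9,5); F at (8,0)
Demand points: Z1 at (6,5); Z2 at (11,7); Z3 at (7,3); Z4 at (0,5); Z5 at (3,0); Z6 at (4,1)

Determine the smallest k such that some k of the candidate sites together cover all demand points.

Coverage sets (demand points within 4 of each site):
  A: {Z1, Z4, Z5, Z6}
  B: {Z2}
  C: {Z3, Z6}
  D: {Z2}
  E: {Z1, Z2, Z3}
  F: {Z3}
No single site covers all 6 demand points.
But {A, E} covers everything, so the minimum is 2.

2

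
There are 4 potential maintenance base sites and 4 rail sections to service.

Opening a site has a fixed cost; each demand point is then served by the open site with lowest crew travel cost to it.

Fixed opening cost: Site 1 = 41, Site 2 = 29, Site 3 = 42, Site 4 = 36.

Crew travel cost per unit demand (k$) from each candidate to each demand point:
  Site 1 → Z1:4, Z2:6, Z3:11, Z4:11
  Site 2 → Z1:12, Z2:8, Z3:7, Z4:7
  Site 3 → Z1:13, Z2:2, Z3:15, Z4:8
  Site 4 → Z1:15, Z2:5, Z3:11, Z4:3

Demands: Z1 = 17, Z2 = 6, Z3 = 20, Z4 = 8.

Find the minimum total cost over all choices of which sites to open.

Open {Site 1, Site 2, Site 4}: assign each demand point to its cheapest open site.
  Z1→Site 1 17×4=68, Z2→Site 4 6×5=30, Z3→Site 2 20×7=140, Z4→Site 4 8×3=24
  crew travel cost 262, fixed 106 → total 368.
Compare {Site 1, Site 2}: crew travel cost 300 + fixed 70 = 370.
Compare {Site 1, Site 2, Site 3}: crew travel cost 276 + fixed 112 = 388.
Compare {Site 1, Site 2, Site 3, Site 4}: crew travel cost 244 + fixed 148 = 392.
All other subsets cost ≥ 370. Minimum total cost: 368.

368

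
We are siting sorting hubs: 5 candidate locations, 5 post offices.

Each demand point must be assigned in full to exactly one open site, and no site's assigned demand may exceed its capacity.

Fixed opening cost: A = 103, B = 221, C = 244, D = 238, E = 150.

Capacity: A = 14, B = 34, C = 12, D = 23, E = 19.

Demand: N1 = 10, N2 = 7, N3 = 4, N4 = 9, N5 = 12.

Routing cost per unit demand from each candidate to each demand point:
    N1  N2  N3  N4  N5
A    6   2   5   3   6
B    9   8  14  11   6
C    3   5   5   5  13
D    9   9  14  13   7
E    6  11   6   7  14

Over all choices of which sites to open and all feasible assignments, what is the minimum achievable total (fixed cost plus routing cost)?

Open {A, B}; cheapest assignment that respects the capacities:
  A (cap 14, load 13): N3, N4 — cost 4×5 + 9×3 = 47
  B (cap 34, load 29): N1, N2, N5 — cost 10×9 + 7×8 + 12×6 = 218
  Shipping 265, fixed 324 → total 589.
  Any other capacity-feasible assignment to {A, B} ships for at least 265.
Compare {B, E}: its best feasible assignment gives total 676.
Compare {A, B, E}: its best feasible assignment gives total 703.
Every other set of open sites that can feasibly serve all demand totals ≥ 676 even under its best assignment. Minimum: 589.

589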